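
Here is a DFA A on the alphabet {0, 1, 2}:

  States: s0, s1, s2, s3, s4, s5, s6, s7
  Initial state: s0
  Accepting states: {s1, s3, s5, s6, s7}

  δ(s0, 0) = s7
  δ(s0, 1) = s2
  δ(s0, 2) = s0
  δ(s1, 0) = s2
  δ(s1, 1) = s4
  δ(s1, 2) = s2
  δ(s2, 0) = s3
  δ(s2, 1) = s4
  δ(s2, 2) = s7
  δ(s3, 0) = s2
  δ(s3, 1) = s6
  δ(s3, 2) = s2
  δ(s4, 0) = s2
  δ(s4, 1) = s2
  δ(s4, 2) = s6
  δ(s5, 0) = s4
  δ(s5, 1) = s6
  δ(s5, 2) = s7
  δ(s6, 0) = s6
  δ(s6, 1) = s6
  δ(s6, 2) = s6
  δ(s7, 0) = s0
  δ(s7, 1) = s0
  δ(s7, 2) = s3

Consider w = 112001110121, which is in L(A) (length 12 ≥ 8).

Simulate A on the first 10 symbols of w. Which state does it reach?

s6

State sequence: s0 -1-> s2 -1-> s4 -2-> s6 -0-> s6 -0-> s6 -1-> s6 -1-> s6 -1-> s6 -0-> s6 -1-> s6

After reading 10 characters, A is in state s6.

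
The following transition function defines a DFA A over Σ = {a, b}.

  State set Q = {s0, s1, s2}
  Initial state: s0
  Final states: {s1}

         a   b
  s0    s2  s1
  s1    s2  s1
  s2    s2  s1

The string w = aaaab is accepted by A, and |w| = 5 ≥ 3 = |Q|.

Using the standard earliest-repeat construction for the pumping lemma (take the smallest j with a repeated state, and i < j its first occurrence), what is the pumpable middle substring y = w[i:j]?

a

Run of A on w = a a a a b:
  step 0: s0  (start)
  step 1: s2  (read a: s0→s2)
  step 2: s2  (read a: s2→s2)   ← first repeat (s2 seen earlier)
  step 3: s2  (read a: s2→s2)
  step 4: s2  (read a: s2→s2)
  step 5: s1  (read b: s2→s1)

So i = 1, j = 2, giving x = w[0:1] = a, y = w[1:2] = a, z = w[2:5] = aab.
Check: |xy| = 2 ≤ 3 and |y| = 1 ≥ 1. Reading y takes A from s2 back to s2, so every xyⁱz is accepted.
Since A has 3 states, any run of length ≥ 3 visits 3+1 states, so by pigeonhole some state repeats within the first 3 steps — that repeat gives the pumpable loop.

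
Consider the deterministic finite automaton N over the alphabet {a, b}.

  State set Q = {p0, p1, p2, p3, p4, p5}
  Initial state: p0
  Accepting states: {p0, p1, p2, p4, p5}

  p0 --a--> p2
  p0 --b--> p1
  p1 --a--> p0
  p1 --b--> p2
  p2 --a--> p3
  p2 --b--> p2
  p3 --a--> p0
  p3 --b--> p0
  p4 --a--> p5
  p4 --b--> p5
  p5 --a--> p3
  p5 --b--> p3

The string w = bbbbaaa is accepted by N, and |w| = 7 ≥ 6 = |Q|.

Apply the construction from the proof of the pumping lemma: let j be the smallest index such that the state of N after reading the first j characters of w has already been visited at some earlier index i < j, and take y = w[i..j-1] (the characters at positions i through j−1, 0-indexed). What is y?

Run of N on w = b b b b a a a:
  step 0: p0  (start)
  step 1: p1  (read b: p0→p1)
  step 2: p2  (read b: p1→p2)
  step 3: p2  (read b: p2→p2)   ← first repeat (p2 seen earlier)
  step 4: p2  (read b: p2→p2)
  step 5: p3  (read a: p2→p3)
  step 6: p0  (read a: p3→p0)
  step 7: p2  (read a: p0→p2)

So i = 2, j = 3, giving x = w[0:2] = bb, y = w[2:3] = b, z = w[3:7] = baaa.
Check: |xy| = 3 ≤ 6 and |y| = 1 ≥ 1. Reading y takes N from p2 back to p2, so every xyⁱz is accepted.

b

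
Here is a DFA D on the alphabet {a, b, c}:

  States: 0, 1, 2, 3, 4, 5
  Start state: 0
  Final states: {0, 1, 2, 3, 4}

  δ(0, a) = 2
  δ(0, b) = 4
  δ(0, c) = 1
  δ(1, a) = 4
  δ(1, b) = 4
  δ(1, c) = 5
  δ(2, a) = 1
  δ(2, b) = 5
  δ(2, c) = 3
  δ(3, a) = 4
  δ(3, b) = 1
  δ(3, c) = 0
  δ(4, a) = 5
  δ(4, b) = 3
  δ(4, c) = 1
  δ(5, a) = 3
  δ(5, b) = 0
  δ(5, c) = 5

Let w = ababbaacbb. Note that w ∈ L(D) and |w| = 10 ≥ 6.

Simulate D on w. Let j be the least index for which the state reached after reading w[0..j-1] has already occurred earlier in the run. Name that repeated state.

5

State sequence: 0 -a-> 2 -b-> 5 -a-> 3 -b-> 1 -b-> 4 -a-> 5 -a-> 3 -c-> 0 -b-> 4 -b-> 3
First repeat at step 6: 5 was already visited.

The earliest repeat is at step j = 6: D is in 5, which it already visited at step i = 2.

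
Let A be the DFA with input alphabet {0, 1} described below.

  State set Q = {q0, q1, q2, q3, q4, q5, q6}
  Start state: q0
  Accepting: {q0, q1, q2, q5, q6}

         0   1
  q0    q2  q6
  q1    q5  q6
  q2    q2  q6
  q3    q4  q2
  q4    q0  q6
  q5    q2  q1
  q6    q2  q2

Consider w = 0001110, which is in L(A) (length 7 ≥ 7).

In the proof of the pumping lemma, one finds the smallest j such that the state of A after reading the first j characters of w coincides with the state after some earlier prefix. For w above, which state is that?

q2

State sequence: q0 -0-> q2 -0-> q2 -0-> q2 -1-> q6 -1-> q2 -1-> q6 -0-> q2
First repeat at step 2: q2 was already visited.

The earliest repeat is at step j = 2: A is in q2, which it already visited at step i = 1.
Pumping length from the standard proof: p = 7 (the number of states). The repeated state found above gives |xy| = j ≤ 7 and |y| = j − i ≥ 1.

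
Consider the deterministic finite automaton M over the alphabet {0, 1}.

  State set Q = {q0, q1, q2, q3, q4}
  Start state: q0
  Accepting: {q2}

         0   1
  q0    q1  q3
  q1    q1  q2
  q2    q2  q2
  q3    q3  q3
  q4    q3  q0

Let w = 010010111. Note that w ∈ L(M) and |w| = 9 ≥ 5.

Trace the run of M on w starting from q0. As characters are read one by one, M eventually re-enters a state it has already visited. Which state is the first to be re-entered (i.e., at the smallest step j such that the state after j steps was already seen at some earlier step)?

Run of M on w = 0 1 0 0 1 0 1 1 1:
  step 0: q0  (start)
  step 1: q1  (read 0: q0→q1)
  step 2: q2  (read 1: q1→q2)
  step 3: q2  (read 0: q2→q2)   ← first repeat (q2 seen earlier)
  step 4: q2  (read 0: q2→q2)
  step 5: q2  (read 1: q2→q2)
  step 6: q2  (read 0: q2→q2)
  step 7: q2  (read 1: q2→q2)
  step 8: q2  (read 1: q2→q2)
  step 9: q2  (read 1: q2→q2)

The earliest repeat is at step j = 3: M is in q2, which it already visited at step i = 2.
Since M has 5 states, any run of length ≥ 5 visits 5+1 states, so by pigeonhole some state repeats within the first 5 steps — that repeat gives the pumpable loop.

q2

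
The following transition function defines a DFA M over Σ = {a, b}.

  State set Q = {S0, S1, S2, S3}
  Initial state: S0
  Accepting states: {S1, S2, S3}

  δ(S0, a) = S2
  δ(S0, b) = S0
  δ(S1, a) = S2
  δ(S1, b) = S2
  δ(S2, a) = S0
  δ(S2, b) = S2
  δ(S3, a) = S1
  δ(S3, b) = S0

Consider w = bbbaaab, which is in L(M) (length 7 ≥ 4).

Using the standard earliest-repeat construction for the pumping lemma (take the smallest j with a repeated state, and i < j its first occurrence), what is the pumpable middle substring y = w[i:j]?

b

State sequence: S0 -b-> S0 -b-> S0 -b-> S0 -a-> S2 -a-> S0 -a-> S2 -b-> S2
First repeat at step 1: S0 was already visited.

So i = 0, j = 1, giving x = w[0:0] = ε, y = w[0:1] = b, z = w[1:7] = bbaaab.
Check: |xy| = 1 ≤ 4 and |y| = 1 ≥ 1. Reading y takes M from S0 back to S0, so every xyⁱz is accepted.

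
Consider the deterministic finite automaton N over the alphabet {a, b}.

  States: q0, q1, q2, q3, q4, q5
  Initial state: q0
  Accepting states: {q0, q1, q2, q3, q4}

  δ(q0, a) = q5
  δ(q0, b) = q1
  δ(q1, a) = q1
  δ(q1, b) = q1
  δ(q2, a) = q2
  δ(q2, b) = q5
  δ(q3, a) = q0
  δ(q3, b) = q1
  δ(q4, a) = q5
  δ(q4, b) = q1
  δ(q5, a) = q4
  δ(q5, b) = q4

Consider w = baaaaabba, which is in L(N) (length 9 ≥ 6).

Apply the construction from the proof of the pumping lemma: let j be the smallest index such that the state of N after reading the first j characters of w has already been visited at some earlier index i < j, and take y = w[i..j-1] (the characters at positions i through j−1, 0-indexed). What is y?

a

Run of N on w = b a a a a a b b a:
  step 0: q0  (start)
  step 1: q1  (read b: q0→q1)
  step 2: q1  (read a: q1→q1)   ← first repeat (q1 seen earlier)
  step 3: q1  (read a: q1→q1)
  step 4: q1  (read a: q1→q1)
  step 5: q1  (read a: q1→q1)
  step 6: q1  (read a: q1→q1)
  step 7: q1  (read b: q1→q1)
  step 8: q1  (read b: q1→q1)
  step 9: q1  (read a: q1→q1)

So i = 1, j = 2, giving x = w[0:1] = b, y = w[1:2] = a, z = w[2:9] = aaaabba.
Check: |xy| = 2 ≤ 6 and |y| = 1 ≥ 1. Reading y takes N from q1 back to q1, so every xyⁱz is accepted.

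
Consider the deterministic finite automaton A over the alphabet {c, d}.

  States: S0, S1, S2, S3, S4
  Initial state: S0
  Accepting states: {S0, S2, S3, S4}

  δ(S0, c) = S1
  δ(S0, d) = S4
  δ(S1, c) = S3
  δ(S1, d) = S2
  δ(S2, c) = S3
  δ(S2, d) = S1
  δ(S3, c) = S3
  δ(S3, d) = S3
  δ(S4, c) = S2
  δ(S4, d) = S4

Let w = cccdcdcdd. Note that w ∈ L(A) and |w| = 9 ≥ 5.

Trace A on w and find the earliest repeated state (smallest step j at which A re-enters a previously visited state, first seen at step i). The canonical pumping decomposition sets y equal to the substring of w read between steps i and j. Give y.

Run of A on w = c c c d c d c d d:
  step 0: S0  (start)
  step 1: S1  (read c: S0→S1)
  step 2: S3  (read c: S1→S3)
  step 3: S3  (read c: S3→S3)   ← first repeat (S3 seen earlier)
  step 4: S3  (read d: S3→S3)
  step 5: S3  (read c: S3→S3)
  step 6: S3  (read d: S3→S3)
  step 7: S3  (read c: S3→S3)
  step 8: S3  (read d: S3→S3)
  step 9: S3  (read d: S3→S3)

So i = 2, j = 3, giving x = w[0:2] = cc, y = w[2:3] = c, z = w[3:9] = dcdcdd.
Check: |xy| = 3 ≤ 5 and |y| = 1 ≥ 1. Reading y takes A from S3 back to S3, so every xyⁱz is accepted.
Since A has 5 states, any run of length ≥ 5 visits 5+1 states, so by pigeonhole some state repeats within the first 5 steps — that repeat gives the pumpable loop.

c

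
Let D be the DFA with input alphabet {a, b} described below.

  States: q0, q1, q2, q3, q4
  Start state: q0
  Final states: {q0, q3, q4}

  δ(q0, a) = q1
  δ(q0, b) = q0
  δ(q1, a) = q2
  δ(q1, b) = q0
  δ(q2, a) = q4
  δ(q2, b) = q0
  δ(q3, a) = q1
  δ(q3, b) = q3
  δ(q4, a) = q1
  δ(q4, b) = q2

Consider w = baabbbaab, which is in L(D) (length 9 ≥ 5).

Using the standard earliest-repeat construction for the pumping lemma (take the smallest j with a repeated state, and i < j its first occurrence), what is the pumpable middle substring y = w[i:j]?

Run of D on w = b a a b b b a a b:
  step 0: q0  (start)
  step 1: q0  (read b: q0→q0)   ← first repeat (q0 seen earlier)
  step 2: q1  (read a: q0→q1)
  step 3: q2  (read a: q1→q2)
  step 4: q0  (read b: q2→q0)
  step 5: q0  (read b: q0→q0)
  step 6: q0  (read b: q0→q0)
  step 7: q1  (read a: q0→q1)
  step 8: q2  (read a: q1→q2)
  step 9: q0  (read b: q2→q0)

So i = 0, j = 1, giving x = w[0:0] = ε, y = w[0:1] = b, z = w[1:9] = aabbbaab.
Check: |xy| = 1 ≤ 5 and |y| = 1 ≥ 1. Reading y takes D from q0 back to q0, so every xyⁱz is accepted.

b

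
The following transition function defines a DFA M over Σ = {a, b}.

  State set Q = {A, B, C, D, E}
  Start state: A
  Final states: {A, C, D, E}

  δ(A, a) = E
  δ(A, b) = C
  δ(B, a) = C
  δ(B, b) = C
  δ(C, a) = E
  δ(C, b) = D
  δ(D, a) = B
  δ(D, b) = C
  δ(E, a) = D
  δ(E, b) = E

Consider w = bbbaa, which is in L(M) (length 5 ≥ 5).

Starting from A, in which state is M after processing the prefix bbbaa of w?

D

State sequence: A -b-> C -b-> D -b-> C -a-> E -a-> D

After reading 5 characters, M is in state D.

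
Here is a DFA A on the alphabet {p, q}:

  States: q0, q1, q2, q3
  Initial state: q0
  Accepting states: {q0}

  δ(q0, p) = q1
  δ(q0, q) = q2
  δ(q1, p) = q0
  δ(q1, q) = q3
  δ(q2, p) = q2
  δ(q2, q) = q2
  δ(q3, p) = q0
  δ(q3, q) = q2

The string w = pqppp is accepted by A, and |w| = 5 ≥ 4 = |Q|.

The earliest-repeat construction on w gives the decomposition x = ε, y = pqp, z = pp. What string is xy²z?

xy^2z = ε·pqp·pqp·pp = pqppqppp.
Reading y = pqp takes A from q0 back to q0, so after x·y·y the machine is still in q0, and z then leads to the accepting state q0. Hence pqppqppp ∈ L(A).

pqppqppp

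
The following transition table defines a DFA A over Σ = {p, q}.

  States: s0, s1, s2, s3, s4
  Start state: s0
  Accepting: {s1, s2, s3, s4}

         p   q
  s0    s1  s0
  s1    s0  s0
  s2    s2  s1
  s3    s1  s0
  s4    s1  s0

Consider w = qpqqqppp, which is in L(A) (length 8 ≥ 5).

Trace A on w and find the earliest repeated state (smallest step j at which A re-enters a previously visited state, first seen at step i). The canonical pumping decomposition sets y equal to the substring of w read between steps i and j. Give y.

q

Run of A on w = q p q q q p p p:
  step 0: s0  (start)
  step 1: s0  (read q: s0→s0)   ← first repeat (s0 seen earlier)
  step 2: s1  (read p: s0→s1)
  step 3: s0  (read q: s1→s0)
  step 4: s0  (read q: s0→s0)
  step 5: s0  (read q: s0→s0)
  step 6: s1  (read p: s0→s1)
  step 7: s0  (read p: s1→s0)
  step 8: s1  (read p: s0→s1)

So i = 0, j = 1, giving x = w[0:0] = ε, y = w[0:1] = q, z = w[1:8] = pqqqppp.
Check: |xy| = 1 ≤ 5 and |y| = 1 ≥ 1. Reading y takes A from s0 back to s0, so every xyⁱz is accepted.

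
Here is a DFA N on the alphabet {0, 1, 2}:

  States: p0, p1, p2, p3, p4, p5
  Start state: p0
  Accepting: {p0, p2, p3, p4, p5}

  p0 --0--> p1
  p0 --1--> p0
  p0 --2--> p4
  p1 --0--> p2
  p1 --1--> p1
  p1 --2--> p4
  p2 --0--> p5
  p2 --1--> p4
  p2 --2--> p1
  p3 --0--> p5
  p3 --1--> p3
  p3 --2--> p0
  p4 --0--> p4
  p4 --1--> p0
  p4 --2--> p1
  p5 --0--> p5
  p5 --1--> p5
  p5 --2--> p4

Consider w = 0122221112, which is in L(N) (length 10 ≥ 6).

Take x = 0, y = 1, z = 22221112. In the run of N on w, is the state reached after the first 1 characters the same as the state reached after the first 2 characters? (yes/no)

State sequence: p0 -0-> p1 -1-> p1

After x (step 1): p1. After xy (step 2): p1.
They match, so y = 1 drives N around a cycle from p1 back to itself; pumping y any number of times keeps N in p1 before reading z, and xyⁱz ∈ L(N) for every i ≥ 0.

yes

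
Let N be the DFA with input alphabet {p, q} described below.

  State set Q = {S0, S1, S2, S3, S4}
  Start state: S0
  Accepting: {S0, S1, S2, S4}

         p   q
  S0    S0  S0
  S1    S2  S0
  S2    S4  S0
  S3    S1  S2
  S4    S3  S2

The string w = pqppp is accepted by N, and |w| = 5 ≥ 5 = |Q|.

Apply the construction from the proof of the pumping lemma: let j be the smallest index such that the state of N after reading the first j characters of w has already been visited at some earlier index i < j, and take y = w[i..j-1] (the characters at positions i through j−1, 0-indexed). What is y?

p

Run of N on w = p q p p p:
  step 0: S0  (start)
  step 1: S0  (read p: S0→S0)   ← first repeat (S0 seen earlier)
  step 2: S0  (read q: S0→S0)
  step 3: S0  (read p: S0→S0)
  step 4: S0  (read p: S0→S0)
  step 5: S0  (read p: S0→S0)

So i = 0, j = 1, giving x = w[0:0] = ε, y = w[0:1] = p, z = w[1:5] = qppp.
Check: |xy| = 1 ≤ 5 and |y| = 1 ≥ 1. Reading y takes N from S0 back to S0, so every xyⁱz is accepted.
With |Q| = 5, pigeonhole forces a state repeat no later than step 5; the substring read between the first and second visits to that state can be pumped.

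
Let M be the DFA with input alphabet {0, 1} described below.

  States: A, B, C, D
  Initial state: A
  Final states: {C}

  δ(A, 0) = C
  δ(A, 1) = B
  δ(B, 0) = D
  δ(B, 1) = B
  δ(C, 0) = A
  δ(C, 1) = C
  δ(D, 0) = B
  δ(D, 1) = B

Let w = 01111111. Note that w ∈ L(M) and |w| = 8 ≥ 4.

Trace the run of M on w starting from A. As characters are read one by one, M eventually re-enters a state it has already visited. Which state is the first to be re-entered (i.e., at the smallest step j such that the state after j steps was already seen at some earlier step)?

Run of M on w = 0 1 1 1 1 1 1 1:
  step 0: A  (start)
  step 1: C  (read 0: A→C)
  step 2: C  (read 1: C→C)   ← first repeat (C seen earlier)
  step 3: C  (read 1: C→C)
  step 4: C  (read 1: C→C)
  step 5: C  (read 1: C→C)
  step 6: C  (read 1: C→C)
  step 7: C  (read 1: C→C)
  step 8: C  (read 1: C→C)

The earliest repeat is at step j = 2: M is in C, which it already visited at step i = 1.

C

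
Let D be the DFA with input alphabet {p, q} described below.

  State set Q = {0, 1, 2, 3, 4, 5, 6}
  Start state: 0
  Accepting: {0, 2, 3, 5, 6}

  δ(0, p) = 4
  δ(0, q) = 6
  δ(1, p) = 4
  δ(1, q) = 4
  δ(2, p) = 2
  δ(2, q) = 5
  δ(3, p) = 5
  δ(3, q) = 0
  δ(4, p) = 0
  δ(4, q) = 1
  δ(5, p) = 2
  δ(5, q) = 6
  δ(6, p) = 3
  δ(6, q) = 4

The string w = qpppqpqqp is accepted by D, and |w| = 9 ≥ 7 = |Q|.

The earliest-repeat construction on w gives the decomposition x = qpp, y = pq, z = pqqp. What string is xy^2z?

xy^2z = qpp·pq·pq·pqqp = qpppqpqpqqp.
Reading y = pq takes D from 5 back to 5, so after x·y·y the machine is still in 5, and z then leads to the accepting state 3. Hence qpppqpqpqqp ∈ L(D).

qpppqpqpqqp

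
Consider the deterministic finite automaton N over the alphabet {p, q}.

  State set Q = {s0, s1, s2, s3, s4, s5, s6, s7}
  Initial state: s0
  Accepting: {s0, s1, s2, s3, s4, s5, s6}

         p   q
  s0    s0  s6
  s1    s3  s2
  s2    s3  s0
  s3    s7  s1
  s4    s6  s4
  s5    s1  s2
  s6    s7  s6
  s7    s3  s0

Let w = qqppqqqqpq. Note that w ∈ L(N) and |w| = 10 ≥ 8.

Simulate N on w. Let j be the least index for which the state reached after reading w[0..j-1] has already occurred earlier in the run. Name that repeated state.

s6

Run of N on w = q q p p q q q q p q:
  step 0: s0  (start)
  step 1: s6  (read q: s0→s6)
  step 2: s6  (read q: s6→s6)   ← first repeat (s6 seen earlier)
  step 3: s7  (read p: s6→s7)
  step 4: s3  (read p: s7→s3)
  step 5: s1  (read q: s3→s1)
  step 6: s2  (read q: s1→s2)
  step 7: s0  (read q: s2→s0)
  step 8: s6  (read q: s0→s6)
  step 9: s7  (read p: s6→s7)
  step 10: s0  (read q: s7→s0)

The earliest repeat is at step j = 2: N is in s6, which it already visited at step i = 1.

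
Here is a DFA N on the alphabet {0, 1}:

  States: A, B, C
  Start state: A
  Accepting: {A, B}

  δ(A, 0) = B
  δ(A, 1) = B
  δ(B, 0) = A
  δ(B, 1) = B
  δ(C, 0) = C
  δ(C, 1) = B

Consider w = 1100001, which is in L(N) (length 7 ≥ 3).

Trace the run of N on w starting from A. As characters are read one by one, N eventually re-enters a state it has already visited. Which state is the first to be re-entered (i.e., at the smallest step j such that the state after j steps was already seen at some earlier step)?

B

Run of N on w = 1 1 0 0 0 0 1:
  step 0: A  (start)
  step 1: B  (read 1: A→B)
  step 2: B  (read 1: B→B)   ← first repeat (B seen earlier)
  step 3: A  (read 0: B→A)
  step 4: B  (read 0: A→B)
  step 5: A  (read 0: B→A)
  step 6: B  (read 0: A→B)
  step 7: B  (read 1: B→B)

The earliest repeat is at step j = 2: N is in B, which it already visited at step i = 1.
Pumping length from the standard proof: p = 3 (the number of states). The repeated state found above gives |xy| = j ≤ 3 and |y| = j − i ≥ 1.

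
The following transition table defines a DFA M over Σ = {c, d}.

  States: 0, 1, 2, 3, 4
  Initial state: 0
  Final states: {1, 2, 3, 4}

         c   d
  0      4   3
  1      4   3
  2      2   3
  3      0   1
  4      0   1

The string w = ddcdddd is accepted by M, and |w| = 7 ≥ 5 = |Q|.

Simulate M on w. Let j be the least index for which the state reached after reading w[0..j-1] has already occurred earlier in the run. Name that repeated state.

1

State sequence: 0 -d-> 3 -d-> 1 -c-> 4 -d-> 1 -d-> 3 -d-> 1 -d-> 3
First repeat at step 4: 1 was already visited.

The earliest repeat is at step j = 4: M is in 1, which it already visited at step i = 2.
Pumping length from the standard proof: p = 5 (the number of states). The repeated state found above gives |xy| = j ≤ 5 and |y| = j − i ≥ 1.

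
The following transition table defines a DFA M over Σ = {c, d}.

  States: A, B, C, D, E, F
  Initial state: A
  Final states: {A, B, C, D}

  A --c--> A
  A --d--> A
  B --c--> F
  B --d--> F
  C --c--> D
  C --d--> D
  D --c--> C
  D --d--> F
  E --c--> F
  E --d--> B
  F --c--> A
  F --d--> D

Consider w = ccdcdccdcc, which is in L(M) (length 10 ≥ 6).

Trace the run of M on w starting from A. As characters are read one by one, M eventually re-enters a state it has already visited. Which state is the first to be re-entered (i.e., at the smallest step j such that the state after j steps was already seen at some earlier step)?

State sequence: A -c-> A -c-> A -d-> A -c-> A -d-> A -c-> A -c-> A -d-> A -c-> A -c-> A
First repeat at step 1: A was already visited.

The earliest repeat is at step j = 1: M is in A, which it already visited at step i = 0.
The DFA has 6 states, so the proof of the pumping lemma guarantees a repeated state among the first 6+1 visited; the segment between the two visits is the pumpable y.

A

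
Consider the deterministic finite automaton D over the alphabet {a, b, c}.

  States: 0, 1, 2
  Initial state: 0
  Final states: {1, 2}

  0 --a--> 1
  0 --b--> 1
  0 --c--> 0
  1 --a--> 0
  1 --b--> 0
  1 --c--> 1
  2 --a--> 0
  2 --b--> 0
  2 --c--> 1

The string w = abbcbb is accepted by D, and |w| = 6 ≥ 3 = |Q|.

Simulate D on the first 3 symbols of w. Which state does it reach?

1

Run of D on the first 3 characters of w = a b b:
  step 0: 0  (start)
  step 1: 1  (read a: 0→1)
  step 2: 0  (read b: 1→0)
  step 3: 1  (read b: 0→1)

After reading 3 characters, D is in state 1.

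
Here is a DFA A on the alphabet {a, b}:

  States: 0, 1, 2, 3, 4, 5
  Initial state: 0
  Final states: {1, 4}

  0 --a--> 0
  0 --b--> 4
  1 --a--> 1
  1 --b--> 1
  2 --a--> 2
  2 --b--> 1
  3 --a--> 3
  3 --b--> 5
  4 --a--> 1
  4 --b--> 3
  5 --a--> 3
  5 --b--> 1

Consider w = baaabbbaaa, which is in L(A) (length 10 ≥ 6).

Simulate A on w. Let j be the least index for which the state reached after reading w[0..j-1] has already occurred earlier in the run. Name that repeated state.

State sequence: 0 -b-> 4 -a-> 1 -a-> 1 -a-> 1 -b-> 1 -b-> 1 -b-> 1 -a-> 1 -a-> 1 -a-> 1
First repeat at step 3: 1 was already visited.

The earliest repeat is at step j = 3: A is in 1, which it already visited at step i = 2.
Since A has 6 states, any run of length ≥ 6 visits 6+1 states, so by pigeonhole some state repeats within the first 6 steps — that repeat gives the pumpable loop.

1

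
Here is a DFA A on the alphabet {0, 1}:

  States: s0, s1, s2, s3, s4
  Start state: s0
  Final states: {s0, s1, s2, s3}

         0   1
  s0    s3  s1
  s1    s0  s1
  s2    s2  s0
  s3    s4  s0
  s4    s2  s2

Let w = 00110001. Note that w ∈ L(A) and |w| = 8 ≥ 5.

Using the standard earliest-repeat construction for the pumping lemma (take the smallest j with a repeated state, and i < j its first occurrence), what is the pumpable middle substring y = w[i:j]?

0011

Run of A on w = 0 0 1 1 0 0 0 1:
  step 0: s0  (start)
  step 1: s3  (read 0: s0→s3)
  step 2: s4  (read 0: s3→s4)
  step 3: s2  (read 1: s4→s2)
  step 4: s0  (read 1: s2→s0)   ← first repeat (s0 seen earlier)
  step 5: s3  (read 0: s0→s3)
  step 6: s4  (read 0: s3→s4)
  step 7: s2  (read 0: s4→s2)
  step 8: s0  (read 1: s2→s0)

So i = 0, j = 4, giving x = w[0:0] = ε, y = w[0:4] = 0011, z = w[4:8] = 0001.
Check: |xy| = 4 ≤ 5 and |y| = 4 ≥ 1. Reading y takes A from s0 back to s0, so every xyⁱz is accepted.
Pumping length from the standard proof: p = 5 (the number of states). The repeated state found above gives |xy| = j ≤ 5 and |y| = j − i ≥ 1.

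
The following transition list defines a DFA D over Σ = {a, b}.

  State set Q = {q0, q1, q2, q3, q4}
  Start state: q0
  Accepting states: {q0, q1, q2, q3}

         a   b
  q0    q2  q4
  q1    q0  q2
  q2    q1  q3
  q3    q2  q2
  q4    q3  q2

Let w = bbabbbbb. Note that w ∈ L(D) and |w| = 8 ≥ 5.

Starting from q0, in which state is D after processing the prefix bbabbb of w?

q2

State sequence: q0 -b-> q4 -b-> q2 -a-> q1 -b-> q2 -b-> q3 -b-> q2

After reading 6 characters, D is in state q2.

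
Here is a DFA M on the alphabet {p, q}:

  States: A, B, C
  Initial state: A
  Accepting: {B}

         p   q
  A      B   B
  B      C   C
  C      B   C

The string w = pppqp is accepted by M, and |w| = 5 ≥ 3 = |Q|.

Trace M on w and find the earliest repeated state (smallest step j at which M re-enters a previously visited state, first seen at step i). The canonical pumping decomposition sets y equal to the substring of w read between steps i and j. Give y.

pp

State sequence: A -p-> B -p-> C -p-> B -q-> C -p-> B
First repeat at step 3: B was already visited.

So i = 1, j = 3, giving x = w[0:1] = p, y = w[1:3] = pp, z = w[3:5] = qp.
Check: |xy| = 3 ≤ 3 and |y| = 2 ≥ 1. Reading y takes M from B back to B, so every xyⁱz is accepted.
With |Q| = 3, pigeonhole forces a state repeat no later than step 3; the substring read between the first and second visits to that state can be pumped.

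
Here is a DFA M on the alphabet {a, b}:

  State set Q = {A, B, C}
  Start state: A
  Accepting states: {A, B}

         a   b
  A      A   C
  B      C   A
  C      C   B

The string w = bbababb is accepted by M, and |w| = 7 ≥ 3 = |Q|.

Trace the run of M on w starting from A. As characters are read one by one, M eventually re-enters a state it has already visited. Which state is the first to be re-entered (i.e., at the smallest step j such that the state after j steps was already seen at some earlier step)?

Run of M on w = b b a b a b b:
  step 0: A  (start)
  step 1: C  (read b: A→C)
  step 2: B  (read b: C→B)
  step 3: C  (read a: B→C)   ← first repeat (C seen earlier)
  step 4: B  (read b: C→B)
  step 5: C  (read a: B→C)
  step 6: B  (read b: C→B)
  step 7: A  (read b: B→A)

The earliest repeat is at step j = 3: M is in C, which it already visited at step i = 1.
Pumping length from the standard proof: p = 3 (the number of states). The repeated state found above gives |xy| = j ≤ 3 and |y| = j − i ≥ 1.

C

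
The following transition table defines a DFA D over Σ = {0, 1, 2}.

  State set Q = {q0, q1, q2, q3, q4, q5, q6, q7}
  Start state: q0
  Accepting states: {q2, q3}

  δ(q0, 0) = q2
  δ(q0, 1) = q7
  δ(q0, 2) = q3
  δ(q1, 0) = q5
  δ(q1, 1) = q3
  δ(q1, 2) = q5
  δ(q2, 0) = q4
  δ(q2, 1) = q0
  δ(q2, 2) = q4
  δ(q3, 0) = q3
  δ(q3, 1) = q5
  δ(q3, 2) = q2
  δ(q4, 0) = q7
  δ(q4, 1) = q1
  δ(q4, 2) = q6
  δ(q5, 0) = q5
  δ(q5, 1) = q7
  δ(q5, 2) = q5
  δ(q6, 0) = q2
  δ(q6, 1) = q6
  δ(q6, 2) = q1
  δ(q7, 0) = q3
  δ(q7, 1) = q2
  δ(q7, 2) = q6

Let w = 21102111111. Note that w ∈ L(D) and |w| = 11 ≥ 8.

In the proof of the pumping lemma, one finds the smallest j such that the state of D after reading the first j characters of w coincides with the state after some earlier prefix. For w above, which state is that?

State sequence: q0 -2-> q3 -1-> q5 -1-> q7 -0-> q3 -2-> q2 -1-> q0 -1-> q7 -1-> q2 -1-> q0 -1-> q7 -1-> q2
First repeat at step 4: q3 was already visited.

The earliest repeat is at step j = 4: D is in q3, which it already visited at step i = 1.

q3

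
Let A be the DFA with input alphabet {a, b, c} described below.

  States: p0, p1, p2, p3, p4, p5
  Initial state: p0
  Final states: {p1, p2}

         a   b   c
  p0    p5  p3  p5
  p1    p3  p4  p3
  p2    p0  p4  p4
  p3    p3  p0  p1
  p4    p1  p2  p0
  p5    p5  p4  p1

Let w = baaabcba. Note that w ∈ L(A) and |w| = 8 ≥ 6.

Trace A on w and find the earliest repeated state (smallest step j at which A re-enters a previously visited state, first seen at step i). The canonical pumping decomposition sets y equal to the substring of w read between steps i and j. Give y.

a

Run of A on w = b a a a b c b a:
  step 0: p0  (start)
  step 1: p3  (read b: p0→p3)
  step 2: p3  (read a: p3→p3)   ← first repeat (p3 seen earlier)
  step 3: p3  (read a: p3→p3)
  step 4: p3  (read a: p3→p3)
  step 5: p0  (read b: p3→p0)
  step 6: p5  (read c: p0→p5)
  step 7: p4  (read b: p5→p4)
  step 8: p1  (read a: p4→p1)

So i = 1, j = 2, giving x = w[0:1] = b, y = w[1:2] = a, z = w[2:8] = aabcba.
Check: |xy| = 2 ≤ 6 and |y| = 1 ≥ 1. Reading y takes A from p3 back to p3, so every xyⁱz is accepted.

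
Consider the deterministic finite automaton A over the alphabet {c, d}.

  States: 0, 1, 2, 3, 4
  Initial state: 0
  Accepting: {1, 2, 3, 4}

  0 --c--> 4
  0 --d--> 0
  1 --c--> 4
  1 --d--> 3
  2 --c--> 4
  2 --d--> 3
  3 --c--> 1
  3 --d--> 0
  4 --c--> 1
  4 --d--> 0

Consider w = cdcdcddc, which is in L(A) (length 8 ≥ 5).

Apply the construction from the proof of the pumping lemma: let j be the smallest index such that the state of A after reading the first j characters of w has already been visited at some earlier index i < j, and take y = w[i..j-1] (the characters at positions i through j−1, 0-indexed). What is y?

cd

State sequence: 0 -c-> 4 -d-> 0 -c-> 4 -d-> 0 -c-> 4 -d-> 0 -d-> 0 -c-> 4
First repeat at step 2: 0 was already visited.

So i = 0, j = 2, giving x = w[0:0] = ε, y = w[0:2] = cd, z = w[2:8] = cdcddc.
Check: |xy| = 2 ≤ 5 and |y| = 2 ≥ 1. Reading y takes A from 0 back to 0, so every xyⁱz is accepted.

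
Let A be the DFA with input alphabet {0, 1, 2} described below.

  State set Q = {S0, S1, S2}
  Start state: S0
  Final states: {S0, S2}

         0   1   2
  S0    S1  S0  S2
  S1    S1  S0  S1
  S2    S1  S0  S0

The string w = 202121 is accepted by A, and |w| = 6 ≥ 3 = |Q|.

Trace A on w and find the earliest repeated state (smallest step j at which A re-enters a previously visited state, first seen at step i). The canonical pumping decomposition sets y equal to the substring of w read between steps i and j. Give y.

Run of A on w = 2 0 2 1 2 1:
  step 0: S0  (start)
  step 1: S2  (read 2: S0→S2)
  step 2: S1  (read 0: S2→S1)
  step 3: S1  (read 2: S1→S1)   ← first repeat (S1 seen earlier)
  step 4: S0  (read 1: S1→S0)
  step 5: S2  (read 2: S0→S2)
  step 6: S0  (read 1: S2→S0)

So i = 2, j = 3, giving x = w[0:2] = 20, y = w[2:3] = 2, z = w[3:6] = 121.
Check: |xy| = 3 ≤ 3 and |y| = 1 ≥ 1. Reading y takes A from S1 back to S1, so every xyⁱz is accepted.
The DFA has 3 states, so the proof of the pumping lemma guarantees a repeated state among the first 3+1 visited; the segment between the two visits is the pumpable y.

2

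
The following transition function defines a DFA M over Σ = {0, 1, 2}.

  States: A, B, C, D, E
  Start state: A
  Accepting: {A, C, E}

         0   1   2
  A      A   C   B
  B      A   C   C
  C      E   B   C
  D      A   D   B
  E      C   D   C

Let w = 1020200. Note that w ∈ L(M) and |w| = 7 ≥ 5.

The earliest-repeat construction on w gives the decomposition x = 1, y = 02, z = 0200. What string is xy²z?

xy^2z = 1·02·02·0200 = 102020200.
Reading y = 02 takes M from C back to C, so after x·y·y the machine is still in C, and z then leads to the accepting state C. Hence 102020200 ∈ L(M).

102020200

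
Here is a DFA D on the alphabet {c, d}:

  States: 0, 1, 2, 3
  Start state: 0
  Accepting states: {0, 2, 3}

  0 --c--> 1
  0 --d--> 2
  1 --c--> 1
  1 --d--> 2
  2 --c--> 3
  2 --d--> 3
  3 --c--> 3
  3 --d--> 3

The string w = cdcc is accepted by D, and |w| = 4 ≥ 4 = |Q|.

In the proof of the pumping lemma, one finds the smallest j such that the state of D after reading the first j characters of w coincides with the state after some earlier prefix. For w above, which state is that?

State sequence: 0 -c-> 1 -d-> 2 -c-> 3 -c-> 3
First repeat at step 4: 3 was already visited.

The earliest repeat is at step j = 4: D is in 3, which it already visited at step i = 3.
Pumping length from the standard proof: p = 4 (the number of states). The repeated state found above gives |xy| = j ≤ 4 and |y| = j − i ≥ 1.

3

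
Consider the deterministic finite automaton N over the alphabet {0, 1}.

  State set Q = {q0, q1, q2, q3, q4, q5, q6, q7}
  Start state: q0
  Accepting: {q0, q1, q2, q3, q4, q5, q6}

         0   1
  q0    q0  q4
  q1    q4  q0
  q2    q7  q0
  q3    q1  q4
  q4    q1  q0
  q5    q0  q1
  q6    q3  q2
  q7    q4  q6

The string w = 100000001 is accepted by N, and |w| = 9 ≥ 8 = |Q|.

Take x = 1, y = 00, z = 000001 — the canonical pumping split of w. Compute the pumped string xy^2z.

xy^2z = 1·00·00·000001 = 10000000001.
Reading y = 00 takes N from q4 back to q4, so after x·y·y the machine is still in q4, and z then leads to the accepting state q0. Hence 10000000001 ∈ L(N).

10000000001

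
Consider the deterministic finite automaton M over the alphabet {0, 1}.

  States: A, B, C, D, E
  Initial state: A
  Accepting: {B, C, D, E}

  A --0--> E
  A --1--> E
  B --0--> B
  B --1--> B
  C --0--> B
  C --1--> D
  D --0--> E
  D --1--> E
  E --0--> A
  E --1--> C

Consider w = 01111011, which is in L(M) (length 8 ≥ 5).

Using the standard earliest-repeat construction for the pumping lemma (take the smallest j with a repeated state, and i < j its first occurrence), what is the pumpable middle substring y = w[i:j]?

111

State sequence: A -0-> E -1-> C -1-> D -1-> E -1-> C -0-> B -1-> B -1-> B
First repeat at step 4: E was already visited.

So i = 1, j = 4, giving x = w[0:1] = 0, y = w[1:4] = 111, z = w[4:8] = 1011.
Check: |xy| = 4 ≤ 5 and |y| = 3 ≥ 1. Reading y takes M from E back to E, so every xyⁱz is accepted.
The DFA has 5 states, so the proof of the pumping lemma guarantees a repeated state among the first 5+1 visited; the segment between the two visits is the pumpable y.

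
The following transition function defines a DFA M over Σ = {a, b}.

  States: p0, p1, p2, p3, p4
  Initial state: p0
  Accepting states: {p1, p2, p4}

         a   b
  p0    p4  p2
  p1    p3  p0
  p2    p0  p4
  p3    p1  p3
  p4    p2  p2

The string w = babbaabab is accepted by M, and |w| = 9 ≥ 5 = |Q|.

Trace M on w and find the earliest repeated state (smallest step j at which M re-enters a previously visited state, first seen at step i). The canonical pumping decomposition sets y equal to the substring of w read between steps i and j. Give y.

ba

State sequence: p0 -b-> p2 -a-> p0 -b-> p2 -b-> p4 -a-> p2 -a-> p0 -b-> p2 -a-> p0 -b-> p2
First repeat at step 2: p0 was already visited.

So i = 0, j = 2, giving x = w[0:0] = ε, y = w[0:2] = ba, z = w[2:9] = bbaabab.
Check: |xy| = 2 ≤ 5 and |y| = 2 ≥ 1. Reading y takes M from p0 back to p0, so every xyⁱz is accepted.
The DFA has 5 states, so the proof of the pumping lemma guarantees a repeated state among the first 5+1 visited; the segment between the two visits is the pumpable y.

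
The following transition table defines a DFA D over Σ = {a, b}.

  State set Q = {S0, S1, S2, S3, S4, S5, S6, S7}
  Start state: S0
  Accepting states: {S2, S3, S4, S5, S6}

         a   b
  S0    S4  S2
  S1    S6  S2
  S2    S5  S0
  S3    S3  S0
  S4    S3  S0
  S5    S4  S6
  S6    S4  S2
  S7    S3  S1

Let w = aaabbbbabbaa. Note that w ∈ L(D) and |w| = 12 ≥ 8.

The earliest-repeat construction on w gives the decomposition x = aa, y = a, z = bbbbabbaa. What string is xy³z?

xy^3z = aa·a·a·a·bbbbabbaa = aaaaabbbbabbaa.
Reading y = a takes D from S3 back to S3, so after x·y·y·y the machine is still in S3, and z then leads to the accepting state S4. Hence aaaaabbbbabbaa ∈ L(D).

aaaaabbbbabbaa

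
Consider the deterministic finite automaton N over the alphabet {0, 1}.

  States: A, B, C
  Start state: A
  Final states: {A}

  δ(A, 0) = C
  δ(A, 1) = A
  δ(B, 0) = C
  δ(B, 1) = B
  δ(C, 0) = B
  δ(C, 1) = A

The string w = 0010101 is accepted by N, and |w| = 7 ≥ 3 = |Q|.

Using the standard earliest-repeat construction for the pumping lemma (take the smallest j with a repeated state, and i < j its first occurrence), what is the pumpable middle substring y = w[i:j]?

Run of N on w = 0 0 1 0 1 0 1:
  step 0: A  (start)
  step 1: C  (read 0: A→C)
  step 2: B  (read 0: C→B)
  step 3: B  (read 1: B→B)   ← first repeat (B seen earlier)
  step 4: C  (read 0: B→C)
  step 5: A  (read 1: C→A)
  step 6: C  (read 0: A→C)
  step 7: A  (read 1: C→A)

So i = 2, j = 3, giving x = w[0:2] = 00, y = w[2:3] = 1, z = w[3:7] = 0101.
Check: |xy| = 3 ≤ 3 and |y| = 1 ≥ 1. Reading y takes N from B back to B, so every xyⁱz is accepted.
Pumping length from the standard proof: p = 3 (the number of states). The repeated state found above gives |xy| = j ≤ 3 and |y| = j − i ≥ 1.

1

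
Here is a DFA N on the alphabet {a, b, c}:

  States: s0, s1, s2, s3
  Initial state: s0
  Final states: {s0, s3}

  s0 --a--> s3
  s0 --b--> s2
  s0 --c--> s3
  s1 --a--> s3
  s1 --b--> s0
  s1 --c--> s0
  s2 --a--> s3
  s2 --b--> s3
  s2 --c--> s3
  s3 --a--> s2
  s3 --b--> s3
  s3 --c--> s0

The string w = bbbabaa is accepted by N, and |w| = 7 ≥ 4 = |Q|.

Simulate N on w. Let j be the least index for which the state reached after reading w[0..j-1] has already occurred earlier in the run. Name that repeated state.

Run of N on w = b b b a b a a:
  step 0: s0  (start)
  step 1: s2  (read b: s0→s2)
  step 2: s3  (read b: s2→s3)
  step 3: s3  (read b: s3→s3)   ← first repeat (s3 seen earlier)
  step 4: s2  (read a: s3→s2)
  step 5: s3  (read b: s2→s3)
  step 6: s2  (read a: s3→s2)
  step 7: s3  (read a: s2→s3)

The earliest repeat is at step j = 3: N is in s3, which it already visited at step i = 2.

s3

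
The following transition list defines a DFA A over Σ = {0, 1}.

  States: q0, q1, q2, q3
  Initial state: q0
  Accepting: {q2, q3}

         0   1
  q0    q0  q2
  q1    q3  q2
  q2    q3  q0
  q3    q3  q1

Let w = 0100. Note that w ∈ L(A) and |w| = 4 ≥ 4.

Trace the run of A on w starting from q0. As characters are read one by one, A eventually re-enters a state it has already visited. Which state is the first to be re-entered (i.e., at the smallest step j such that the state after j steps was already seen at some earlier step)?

q0

State sequence: q0 -0-> q0 -1-> q2 -0-> q3 -0-> q3
First repeat at step 1: q0 was already visited.

The earliest repeat is at step j = 1: A is in q0, which it already visited at step i = 0.
With |Q| = 4, pigeonhole forces a state repeat no later than step 4; the substring read between the first and second visits to that state can be pumped.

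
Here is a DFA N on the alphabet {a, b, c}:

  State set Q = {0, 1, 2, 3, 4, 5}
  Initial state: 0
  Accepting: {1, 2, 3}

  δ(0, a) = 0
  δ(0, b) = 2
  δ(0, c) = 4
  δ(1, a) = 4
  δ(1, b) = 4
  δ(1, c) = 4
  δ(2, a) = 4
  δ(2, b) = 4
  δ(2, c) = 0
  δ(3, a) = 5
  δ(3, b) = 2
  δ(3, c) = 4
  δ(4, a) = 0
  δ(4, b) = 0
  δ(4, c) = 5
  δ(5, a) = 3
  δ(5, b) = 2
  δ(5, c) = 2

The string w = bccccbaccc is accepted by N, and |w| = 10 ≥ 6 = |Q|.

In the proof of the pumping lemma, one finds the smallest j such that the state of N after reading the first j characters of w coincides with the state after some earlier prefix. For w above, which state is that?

0

Run of N on w = b c c c c b a c c c:
  step 0: 0  (start)
  step 1: 2  (read b: 0→2)
  step 2: 0  (read c: 2→0)   ← first repeat (0 seen earlier)
  step 3: 4  (read c: 0→4)
  step 4: 5  (read c: 4→5)
  step 5: 2  (read c: 5→2)
  step 6: 4  (read b: 2→4)
  step 7: 0  (read a: 4→0)
  step 8: 4  (read c: 0→4)
  step 9: 5  (read c: 4→5)
  step 10: 2  (read c: 5→2)

The earliest repeat is at step j = 2: N is in 0, which it already visited at step i = 0.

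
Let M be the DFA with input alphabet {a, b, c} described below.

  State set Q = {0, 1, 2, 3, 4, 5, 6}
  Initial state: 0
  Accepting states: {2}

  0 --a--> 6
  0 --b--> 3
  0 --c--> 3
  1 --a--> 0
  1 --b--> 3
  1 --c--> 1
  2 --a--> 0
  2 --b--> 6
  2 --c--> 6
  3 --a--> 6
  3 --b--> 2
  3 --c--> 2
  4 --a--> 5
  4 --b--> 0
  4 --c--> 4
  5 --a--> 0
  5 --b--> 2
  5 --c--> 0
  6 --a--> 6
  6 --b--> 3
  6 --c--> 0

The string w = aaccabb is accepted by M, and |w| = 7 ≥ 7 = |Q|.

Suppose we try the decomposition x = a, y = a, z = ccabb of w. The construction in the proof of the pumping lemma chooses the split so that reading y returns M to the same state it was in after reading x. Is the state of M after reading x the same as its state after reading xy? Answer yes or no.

Run of M on the first 2 characters of w = a a:
  step 0: 0  (start)
  step 1: 6  (read a: 0→6)
  step 2: 6  (read a: 6→6)

After x (step 1): 6. After xy (step 2): 6.
They match, so y = a drives M around a cycle from 6 back to itself; pumping y any number of times keeps M in 6 before reading z, and xyⁱz ∈ L(M) for every i ≥ 0.

yes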